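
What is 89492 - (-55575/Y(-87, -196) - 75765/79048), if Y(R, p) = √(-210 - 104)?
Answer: 7074239381/79048 - 55575*I*√314/314 ≈ 89493.0 - 3136.3*I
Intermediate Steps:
Y(R, p) = I*√314 (Y(R, p) = √(-314) = I*√314)
89492 - (-55575/Y(-87, -196) - 75765/79048) = 89492 - (-55575*(-I*√314/314) - 75765/79048) = 89492 - (-(-55575)*I*√314/314 - 75765*1/79048) = 89492 - (55575*I*√314/314 - 75765/79048) = 89492 - (-75765/79048 + 55575*I*√314/314) = 89492 + (75765/79048 - 55575*I*√314/314) = 7074239381/79048 - 55575*I*√314/314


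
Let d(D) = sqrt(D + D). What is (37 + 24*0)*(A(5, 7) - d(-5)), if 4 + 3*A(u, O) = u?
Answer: 37/3 - 37*I*sqrt(10) ≈ 12.333 - 117.0*I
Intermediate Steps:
d(D) = sqrt(2)*sqrt(D) (d(D) = sqrt(2*D) = sqrt(2)*sqrt(D))
A(u, O) = -4/3 + u/3
(37 + 24*0)*(A(5, 7) - d(-5)) = (37 + 24*0)*((-4/3 + (1/3)*5) - sqrt(2)*sqrt(-5)) = (37 + 0)*((-4/3 + 5/3) - sqrt(2)*I*sqrt(5)) = 37*(1/3 - I*sqrt(10)) = 37/3 - 37*I*sqrt(10)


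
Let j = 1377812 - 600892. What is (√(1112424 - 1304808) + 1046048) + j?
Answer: 1822968 + 24*I*√334 ≈ 1.823e+6 + 438.62*I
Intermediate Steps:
j = 776920
(√(1112424 - 1304808) + 1046048) + j = (√(1112424 - 1304808) + 1046048) + 776920 = (√(-192384) + 1046048) + 776920 = (24*I*√334 + 1046048) + 776920 = (1046048 + 24*I*√334) + 776920 = 1822968 + 24*I*√334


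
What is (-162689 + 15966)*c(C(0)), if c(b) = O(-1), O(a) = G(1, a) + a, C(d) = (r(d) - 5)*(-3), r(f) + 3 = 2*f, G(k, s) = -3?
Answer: 586892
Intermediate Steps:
r(f) = -3 + 2*f
C(d) = 24 - 6*d (C(d) = ((-3 + 2*d) - 5)*(-3) = (-8 + 2*d)*(-3) = 24 - 6*d)
O(a) = -3 + a
c(b) = -4 (c(b) = -3 - 1 = -4)
(-162689 + 15966)*c(C(0)) = (-162689 + 15966)*(-4) = -146723*(-4) = 586892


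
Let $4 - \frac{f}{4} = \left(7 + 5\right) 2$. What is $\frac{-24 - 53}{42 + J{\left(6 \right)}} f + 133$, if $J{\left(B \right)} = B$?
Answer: $\frac{784}{3} \approx 261.33$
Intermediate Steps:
$f = -80$ ($f = 16 - 4 \left(7 + 5\right) 2 = 16 - 4 \cdot 12 \cdot 2 = 16 - 96 = -80$)
$\frac{-24 - 53}{42 + J{\left(6 \right)}} f + 133 = \frac{-24 - 53}{42 + 6} \left(-80\right) + 133 = - \frac{77}{48} \left(-80\right) + 133 = \left(-77\right) \frac{1}{48} \left(-80\right) + 133 = \left(- \frac{77}{48}\right) \left(-80\right) + 133 = \frac{385}{3} + 133 = \frac{784}{3}$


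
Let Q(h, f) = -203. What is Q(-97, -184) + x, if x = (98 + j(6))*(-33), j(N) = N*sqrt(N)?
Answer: -3437 - 198*sqrt(6) ≈ -3922.0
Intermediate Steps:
j(N) = N**(3/2)
x = -3234 - 198*sqrt(6) (x = (98 + 6**(3/2))*(-33) = (98 + 6*sqrt(6))*(-33) = -3234 - 198*sqrt(6) ≈ -3719.0)
Q(-97, -184) + x = -203 + (-3234 - 198*sqrt(6)) = -3437 - 198*sqrt(6)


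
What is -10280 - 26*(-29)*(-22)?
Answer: -26868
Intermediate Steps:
-10280 - 26*(-29)*(-22) = -10280 - (-754)*(-22) = -10280 - 1*16588 = -10280 - 16588 = -26868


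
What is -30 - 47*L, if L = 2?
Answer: -124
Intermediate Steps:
-30 - 47*L = -30 - 47*2 = -30 - 94 = -124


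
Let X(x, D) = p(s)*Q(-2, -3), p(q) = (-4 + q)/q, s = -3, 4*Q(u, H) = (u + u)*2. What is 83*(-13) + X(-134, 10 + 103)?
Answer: -3251/3 ≈ -1083.7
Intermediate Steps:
Q(u, H) = u (Q(u, H) = ((u + u)*2)/4 = ((2*u)*2)/4 = (4*u)/4 = u)
p(q) = (-4 + q)/q
X(x, D) = -14/3 (X(x, D) = ((-4 - 3)/(-3))*(-2) = -⅓*(-7)*(-2) = (7/3)*(-2) = -14/3)
83*(-13) + X(-134, 10 + 103) = 83*(-13) - 14/3 = -1079 - 14/3 = -3251/3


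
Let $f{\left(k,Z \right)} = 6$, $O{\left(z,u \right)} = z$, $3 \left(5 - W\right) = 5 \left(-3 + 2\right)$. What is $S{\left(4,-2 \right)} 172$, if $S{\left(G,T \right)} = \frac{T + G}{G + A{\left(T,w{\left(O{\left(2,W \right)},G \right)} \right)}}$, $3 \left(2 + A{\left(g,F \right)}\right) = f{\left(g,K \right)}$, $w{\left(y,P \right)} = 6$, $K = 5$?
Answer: $86$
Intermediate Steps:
$W = \frac{20}{3}$ ($W = 5 - \frac{5 \left(-3 + 2\right)}{3} = 5 - \frac{5 \left(-1\right)}{3} = 5 - - \frac{5}{3} = 5 + \frac{5}{3} = \frac{20}{3} \approx 6.6667$)
$A{\left(g,F \right)} = 0$ ($A{\left(g,F \right)} = -2 + \frac{1}{3} \cdot 6 = -2 + 2 = 0$)
$S{\left(G,T \right)} = \frac{G + T}{G}$ ($S{\left(G,T \right)} = \frac{T + G}{G + 0} = \frac{G + T}{G}$)
$S{\left(4,-2 \right)} 172 = \frac{4 - 2}{4} \cdot 172 = \frac{1}{4} \cdot 2 \cdot 172 = \frac{1}{2} \cdot 172 = 86$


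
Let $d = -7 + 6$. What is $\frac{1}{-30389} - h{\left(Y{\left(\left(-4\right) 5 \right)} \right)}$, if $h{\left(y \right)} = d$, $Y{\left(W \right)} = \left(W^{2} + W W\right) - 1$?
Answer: $\frac{30388}{30389} \approx 0.99997$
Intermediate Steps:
$Y{\left(W \right)} = -1 + 2 W^{2}$ ($Y{\left(W \right)} = \left(W^{2} + W^{2}\right) - 1 = 2 W^{2} - 1 = -1 + 2 W^{2}$)
$d = -1$
$h{\left(y \right)} = -1$
$\frac{1}{-30389} - h{\left(Y{\left(\left(-4\right) 5 \right)} \right)} = \frac{1}{-30389} - -1 = - \frac{1}{30389} + 1 = \frac{30388}{30389}$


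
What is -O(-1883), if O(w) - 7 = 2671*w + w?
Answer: 5031369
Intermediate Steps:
O(w) = 7 + 2672*w (O(w) = 7 + (2671*w + w) = 7 + 2672*w)
-O(-1883) = -(7 + 2672*(-1883)) = -(7 - 5031376) = -1*(-5031369) = 5031369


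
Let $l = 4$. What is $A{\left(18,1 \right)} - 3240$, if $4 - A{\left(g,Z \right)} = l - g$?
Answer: $-3222$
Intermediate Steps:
$A{\left(g,Z \right)} = g$ ($A{\left(g,Z \right)} = 4 - \left(4 - g\right) = 4 + \left(-4 + g\right) = g$)
$A{\left(18,1 \right)} - 3240 = 18 - 3240 = -3222$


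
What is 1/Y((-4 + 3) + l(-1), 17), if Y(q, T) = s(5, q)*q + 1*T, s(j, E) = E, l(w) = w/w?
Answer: 1/17 ≈ 0.058824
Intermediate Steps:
l(w) = 1
Y(q, T) = T + q² (Y(q, T) = q*q + 1*T = q² + T = T + q²)
1/Y((-4 + 3) + l(-1), 17) = 1/(17 + ((-4 + 3) + 1)²) = 1/(17 + (-1 + 1)²) = 1/(17 + 0²) = 1/(17 + 0) = 1/17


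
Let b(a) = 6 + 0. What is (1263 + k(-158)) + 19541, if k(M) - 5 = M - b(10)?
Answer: 20645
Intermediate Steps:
b(a) = 6
k(M) = -1 + M (k(M) = 5 + (M - 1*6) = 5 + (M - 6) = 5 + (-6 + M) = -1 + M)
(1263 + k(-158)) + 19541 = (1263 + (-1 - 158)) + 19541 = (1263 - 159) + 19541 = 1104 + 19541 = 20645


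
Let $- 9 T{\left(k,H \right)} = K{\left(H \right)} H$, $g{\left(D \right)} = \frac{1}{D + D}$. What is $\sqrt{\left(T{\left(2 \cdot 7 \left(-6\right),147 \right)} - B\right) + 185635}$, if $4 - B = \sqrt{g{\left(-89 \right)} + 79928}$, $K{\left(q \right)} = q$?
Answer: $\frac{\sqrt{5805459320 + 178 \sqrt{2532438574}}}{178} \approx 428.38$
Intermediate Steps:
$g{\left(D \right)} = \frac{1}{2 D}$
$T{\left(k,H \right)} = - \frac{H^{2}}{9}$ ($T{\left(k,H \right)} = - \frac{H H}{9} = - \frac{H^{2}}{9}$)
$B = 4 - \frac{\sqrt{2532438574}}{178}$ ($B = 4 - \sqrt{\frac{1}{2 \left(-89\right)} + 79928} = 4 - \sqrt{\frac{1}{2} \left(- \frac{1}{89}\right) + 79928} = 4 - \sqrt{- \frac{1}{178} + 79928} = 4 - \sqrt{\frac{14227183}{178}} = 4 - \frac{\sqrt{2532438574}}{178} \approx -278.72$)
$\sqrt{\left(T{\left(2 \cdot 7 \left(-6\right),147 \right)} - B\right) + 185635} = \sqrt{\left(- \frac{147^{2}}{9} - \left(4 - \frac{\sqrt{2532438574}}{178}\right)\right) + 185635} = \sqrt{\left(\left(- \frac{1}{9}\right) 21609 - \left(4 - \frac{\sqrt{2532438574}}{178}\right)\right) + 185635} = \sqrt{\left(-2401 - \left(4 - \frac{\sqrt{2532438574}}{178}\right)\right) + 185635} = \sqrt{\left(-2405 + \frac{\sqrt{2532438574}}{178}\right) + 185635} = \sqrt{183230 + \frac{\sqrt{2532438574}}{178}}$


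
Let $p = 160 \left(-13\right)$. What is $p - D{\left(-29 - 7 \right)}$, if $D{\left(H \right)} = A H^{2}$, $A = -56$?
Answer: $70496$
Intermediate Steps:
$D{\left(H \right)} = - 56 H^{2}$
$p = -2080$
$p - D{\left(-29 - 7 \right)} = -2080 - - 56 \left(-29 - 7\right)^{2} = -2080 - - 56 \left(-36\right)^{2} = -2080 - \left(-56\right) 1296 = -2080 - -72576 = -2080 + 72576 = 70496$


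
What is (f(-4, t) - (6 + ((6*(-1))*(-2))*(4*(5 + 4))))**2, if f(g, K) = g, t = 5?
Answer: 195364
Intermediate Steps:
(f(-4, t) - (6 + ((6*(-1))*(-2))*(4*(5 + 4))))**2 = (-4 - (6 + ((6*(-1))*(-2))*(4*(5 + 4))))**2 = (-4 - (6 + (-6*(-2))*(4*9)))**2 = (-4 - (6 + 12*36))**2 = (-4 - (6 + 432))**2 = (-4 - 1*438)**2 = (-4 - 438)**2 = (-442)**2 = 195364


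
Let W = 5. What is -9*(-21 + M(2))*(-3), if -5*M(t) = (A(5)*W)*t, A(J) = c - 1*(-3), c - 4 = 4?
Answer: -1161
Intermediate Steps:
c = 8 (c = 4 + 4 = 8)
A(J) = 11 (A(J) = 8 - 1*(-3) = 8 + 3 = 11)
M(t) = -11*t (M(t) = -11*5*t/5 = -11*t)
-9*(-21 + M(2))*(-3) = -9*(-21 - 11*2)*(-3) = -9*(-21 - 22)*(-3) = -9*(-43)*(-3) = 387*(-3) = -1161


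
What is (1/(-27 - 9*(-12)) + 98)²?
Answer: 63027721/6561 ≈ 9606.4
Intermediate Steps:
(1/(-27 - 9*(-12)) + 98)² = (1/(-27 + 108) + 98)² = (1/81 + 98)² = (7939/81)² = 63027721/6561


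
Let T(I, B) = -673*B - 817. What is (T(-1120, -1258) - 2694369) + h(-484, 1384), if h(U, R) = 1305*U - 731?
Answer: -2480903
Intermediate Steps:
h(U, R) = -731 + 1305*U
T(I, B) = -817 - 673*B
(T(-1120, -1258) - 2694369) + h(-484, 1384) = ((-817 - 673*(-1258)) - 2694369) + (-731 + 1305*(-484)) = ((-817 + 846634) - 2694369) + (-731 - 631620) = (845817 - 2694369) - 632351 = -1848552 - 632351 = -2480903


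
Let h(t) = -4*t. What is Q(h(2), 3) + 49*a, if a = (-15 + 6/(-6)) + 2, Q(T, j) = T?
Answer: -694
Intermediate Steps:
a = -14 (a = (-15 + 6*(-⅙)) + 2 = (-15 - 1) + 2 = -16 + 2 = -14)
Q(h(2), 3) + 49*a = -4*2 + 49*(-14) = -8 - 686 = -694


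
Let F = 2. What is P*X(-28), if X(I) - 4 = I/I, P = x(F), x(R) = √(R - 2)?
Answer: 0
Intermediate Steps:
x(R) = √(-2 + R)
P = 0 (P = √(-2 + 2) = √0 = 0)
X(I) = 5 (X(I) = 4 + I/I = 4 + 1 = 5)
P*X(-28) = 0*5 = 0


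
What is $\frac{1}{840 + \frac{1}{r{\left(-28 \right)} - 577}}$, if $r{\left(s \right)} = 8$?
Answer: $\frac{569}{477959} \approx 0.0011905$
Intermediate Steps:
$\frac{1}{840 + \frac{1}{r{\left(-28 \right)} - 577}} = \frac{1}{840 + \frac{1}{8 - 577}} = \frac{1}{840 + \frac{1}{-569}} = \frac{1}{840 - \frac{1}{569}} = \frac{1}{\frac{477959}{569}} = \frac{569}{477959}$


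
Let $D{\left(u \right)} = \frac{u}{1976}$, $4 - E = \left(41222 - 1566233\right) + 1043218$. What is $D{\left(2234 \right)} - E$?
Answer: $- \frac{476014319}{988} \approx -4.818 \cdot 10^{5}$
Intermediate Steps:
$E = 481797$ ($E = 4 - \left(\left(41222 - 1566233\right) + 1043218\right) = 4 - \left(-1525011 + 1043218\right) = 4 - -481793 = 4 + 481793 = 481797$)
$D{\left(u \right)} = \frac{u}{1976}$ ($D{\left(u \right)} = u \frac{1}{1976} = \frac{u}{1976}$)
$D{\left(2234 \right)} - E = \frac{1}{1976} \cdot 2234 - 481797 = \frac{1117}{988} - 481797 = - \frac{476014319}{988}$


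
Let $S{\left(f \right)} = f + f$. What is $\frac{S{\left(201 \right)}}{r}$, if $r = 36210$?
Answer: $\frac{67}{6035} \approx 0.011102$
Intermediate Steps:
$S{\left(f \right)} = 2 f$
$\frac{S{\left(201 \right)}}{r} = \frac{2 \cdot 201}{36210} = 402 \cdot \frac{1}{36210} = \frac{67}{6035}$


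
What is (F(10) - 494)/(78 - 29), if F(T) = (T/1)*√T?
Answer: -494/49 + 10*√10/49 ≈ -9.4363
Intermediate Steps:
F(T) = T^(3/2) (F(T) = (T*1)*√T = T*√T = T^(3/2))
(F(10) - 494)/(78 - 29) = (10^(3/2) - 494)/(78 - 29) = (10*√10 - 494)/49 = (-494 + 10*√10)*(1/49) = -494/49 + 10*√10/49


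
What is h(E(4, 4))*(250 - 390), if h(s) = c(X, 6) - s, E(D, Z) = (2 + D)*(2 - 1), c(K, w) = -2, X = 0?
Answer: 1120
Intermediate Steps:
E(D, Z) = 2 + D (E(D, Z) = (2 + D)*1 = 2 + D)
h(s) = -2 - s
h(E(4, 4))*(250 - 390) = (-2 - (2 + 4))*(250 - 390) = (-2 - 1*6)*(-140) = (-2 - 6)*(-140) = -8*(-140) = 1120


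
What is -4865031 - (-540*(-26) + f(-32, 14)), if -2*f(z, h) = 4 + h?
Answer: -4879062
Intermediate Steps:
f(z, h) = -2 - h/2 (f(z, h) = -(4 + h)/2 = -2 - h/2)
-4865031 - (-540*(-26) + f(-32, 14)) = -4865031 - (-540*(-26) + (-2 - ½*14)) = -4865031 - (14040 + (-2 - 7)) = -4865031 - (14040 - 9) = -4865031 - 1*14031 = -4865031 - 14031 = -4879062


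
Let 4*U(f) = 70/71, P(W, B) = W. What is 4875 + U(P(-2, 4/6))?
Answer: 692285/142 ≈ 4875.3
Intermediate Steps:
U(f) = 35/142 (U(f) = (70/71)/4 = (70*(1/71))/4 = (¼)*(70/71) = 35/142)
4875 + U(P(-2, 4/6)) = 4875 + 35/142 = 692285/142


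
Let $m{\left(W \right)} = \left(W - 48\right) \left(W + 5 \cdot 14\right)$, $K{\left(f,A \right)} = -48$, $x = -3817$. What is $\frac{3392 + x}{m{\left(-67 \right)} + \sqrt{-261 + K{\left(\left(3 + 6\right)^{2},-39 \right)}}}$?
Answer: $\frac{48875}{39778} + \frac{425 i \sqrt{309}}{119334} \approx 1.2287 + 0.062604 i$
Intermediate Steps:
$m{\left(W \right)} = \left(-48 + W\right) \left(70 + W\right)$ ($m{\left(W \right)} = \left(-48 + W\right) \left(W + 70\right) = \left(-48 + W\right) \left(70 + W\right)$)
$\frac{3392 + x}{m{\left(-67 \right)} + \sqrt{-261 + K{\left(\left(3 + 6\right)^{2},-39 \right)}}} = \frac{3392 - 3817}{\left(-3360 + \left(-67\right)^{2} + 22 \left(-67\right)\right) + \sqrt{-261 - 48}} = - \frac{425}{\left(-3360 + 4489 - 1474\right) + \sqrt{-309}} = - \frac{425}{-345 + i \sqrt{309}}$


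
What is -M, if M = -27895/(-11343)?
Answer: -27895/11343 ≈ -2.4592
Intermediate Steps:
M = 27895/11343 (M = -27895*(-1/11343) = 27895/11343 ≈ 2.4592)
-M = -1*27895/11343 = -27895/11343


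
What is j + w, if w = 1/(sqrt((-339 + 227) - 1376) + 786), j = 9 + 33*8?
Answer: 28177553/103214 - I*sqrt(93)/154821 ≈ 273.0 - 6.2289e-5*I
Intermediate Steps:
j = 273 (j = 9 + 264 = 273)
w = 1/(786 + 4*I*sqrt(93)) (w = 1/(sqrt(-112 - 1376) + 786) = 1/(sqrt(-1488) + 786) = 1/(4*I*sqrt(93) + 786) = 1/(786 + 4*I*sqrt(93)) ≈ 0.0012692 - 6.2289e-5*I)
j + w = 273 + (131/103214 - I*sqrt(93)/154821) = 28177553/103214 - I*sqrt(93)/154821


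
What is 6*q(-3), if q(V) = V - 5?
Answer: -48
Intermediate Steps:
q(V) = -5 + V
6*q(-3) = 6*(-5 - 3) = 6*(-8) = -48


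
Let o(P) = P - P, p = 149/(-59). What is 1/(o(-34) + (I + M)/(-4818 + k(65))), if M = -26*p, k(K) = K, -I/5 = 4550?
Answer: 280427/1338376 ≈ 0.20953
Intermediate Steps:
I = -22750 (I = -5*4550 = -22750)
p = -149/59 (p = 149*(-1/59) = -149/59 ≈ -2.5254)
M = 3874/59 (M = -26*(-149/59) = 3874/59 ≈ 65.661)
o(P) = 0
1/(o(-34) + (I + M)/(-4818 + k(65))) = 1/(0 + (-22750 + 3874/59)/(-4818 + 65)) = 1/(0 - 1338376/59/(-4753)) = 1/(0 - 1338376/59*(-1/4753)) = 1/(0 + 1338376/280427) = 1/(1338376/280427) = 280427/1338376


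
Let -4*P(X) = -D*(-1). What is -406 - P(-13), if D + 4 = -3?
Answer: -1631/4 ≈ -407.75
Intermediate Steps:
D = -7 (D = -4 - 3 = -7)
P(X) = 7/4 (P(X) = -(-1*(-7))*(-1)/4 = -7*(-1)/4 = -¼*(-7) = 7/4)
-406 - P(-13) = -406 - 1*7/4 = -406 - 7/4 = -1631/4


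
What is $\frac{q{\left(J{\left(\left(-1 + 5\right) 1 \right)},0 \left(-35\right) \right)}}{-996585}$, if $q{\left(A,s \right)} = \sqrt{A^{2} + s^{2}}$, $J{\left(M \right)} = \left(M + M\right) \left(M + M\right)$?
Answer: $- \frac{64}{996585} \approx -6.4219 \cdot 10^{-5}$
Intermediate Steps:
$J{\left(M \right)} = 4 M^{2}$ ($J{\left(M \right)} = 2 M 2 M = 4 M^{2}$)
$\frac{q{\left(J{\left(\left(-1 + 5\right) 1 \right)},0 \left(-35\right) \right)}}{-996585} = \frac{\sqrt{\left(4 \left(\left(-1 + 5\right) 1\right)^{2}\right)^{2} + \left(0 \left(-35\right)\right)^{2}}}{-996585} = \sqrt{\left(4 \left(4 \cdot 1\right)^{2}\right)^{2} + 0^{2}} \left(- \frac{1}{996585}\right) = \sqrt{\left(4 \cdot 4^{2}\right)^{2} + 0} \left(- \frac{1}{996585}\right) = \sqrt{\left(4 \cdot 16\right)^{2} + 0} \left(- \frac{1}{996585}\right) = \sqrt{64^{2} + 0} \left(- \frac{1}{996585}\right) = \sqrt{4096 + 0} \left(- \frac{1}{996585}\right) = \sqrt{4096} \left(- \frac{1}{996585}\right) = 64 \left(- \frac{1}{996585}\right) = - \frac{64}{996585}$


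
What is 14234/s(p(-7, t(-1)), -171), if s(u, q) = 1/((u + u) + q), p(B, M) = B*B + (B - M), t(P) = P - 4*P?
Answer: -1323762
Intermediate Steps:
t(P) = -3*P
p(B, M) = B + B² - M (p(B, M) = B² + (B - M) = B + B² - M)
s(u, q) = 1/(q + 2*u) (s(u, q) = 1/(2*u + q) = 1/(q + 2*u))
14234/s(p(-7, t(-1)), -171) = 14234/(1/(-171 + 2*(-7 + (-7)² - (-3)*(-1)))) = 14234/(1/(-171 + 2*(-7 + 49 - 1*3))) = 14234/(1/(-171 + 2*(-7 + 49 - 3))) = 14234/(1/(-171 + 2*39)) = 14234/(1/(-171 + 78)) = 14234/(1/(-93)) = 14234/(-1/93) = 14234*(-93) = -1323762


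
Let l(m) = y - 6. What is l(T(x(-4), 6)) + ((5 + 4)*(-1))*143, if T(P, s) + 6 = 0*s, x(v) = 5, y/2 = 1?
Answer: -1291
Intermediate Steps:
y = 2 (y = 2*1 = 2)
T(P, s) = -6 (T(P, s) = -6 + 0*s = -6 + 0 = -6)
l(m) = -4 (l(m) = 2 - 6 = -4)
l(T(x(-4), 6)) + ((5 + 4)*(-1))*143 = -4 + ((5 + 4)*(-1))*143 = -4 + (9*(-1))*143 = -4 - 9*143 = -4 - 1287 = -1291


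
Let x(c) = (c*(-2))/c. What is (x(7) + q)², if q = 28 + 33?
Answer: 3481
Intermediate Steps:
x(c) = -2 (x(c) = (-2*c)/c = -2)
q = 61
(x(7) + q)² = (-2 + 61)² = 59² = 3481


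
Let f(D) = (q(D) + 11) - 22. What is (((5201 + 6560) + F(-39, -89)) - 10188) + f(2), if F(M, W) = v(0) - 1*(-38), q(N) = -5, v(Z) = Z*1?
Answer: 1595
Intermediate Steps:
v(Z) = Z
F(M, W) = 38 (F(M, W) = 0 - 1*(-38) = 0 + 38 = 38)
f(D) = -16 (f(D) = (-5 + 11) - 22 = 6 - 22 = -16)
(((5201 + 6560) + F(-39, -89)) - 10188) + f(2) = (((5201 + 6560) + 38) - 10188) - 16 = ((11761 + 38) - 10188) - 16 = (11799 - 10188) - 16 = 1611 - 16 = 1595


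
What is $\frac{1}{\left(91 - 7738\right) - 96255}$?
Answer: $- \frac{1}{103902} \approx -9.6244 \cdot 10^{-6}$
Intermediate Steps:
$\frac{1}{\left(91 - 7738\right) - 96255} = \frac{1}{-7647 - 96255} = \frac{1}{-103902} = - \frac{1}{103902}$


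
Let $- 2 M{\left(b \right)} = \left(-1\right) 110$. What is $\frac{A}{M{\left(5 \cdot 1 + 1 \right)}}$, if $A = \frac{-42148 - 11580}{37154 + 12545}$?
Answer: $- \frac{53728}{2733445} \approx -0.019656$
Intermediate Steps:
$M{\left(b \right)} = 55$ ($M{\left(b \right)} = - \frac{\left(-1\right) 110}{2} = \left(- \frac{1}{2}\right) \left(-110\right) = 55$)
$A = - \frac{53728}{49699} \approx -1.0811$
$\frac{A}{M{\left(5 \cdot 1 + 1 \right)}} = - \frac{53728}{49699 \cdot 55} = \left(- \frac{53728}{49699}\right) \frac{1}{55} = - \frac{53728}{2733445}$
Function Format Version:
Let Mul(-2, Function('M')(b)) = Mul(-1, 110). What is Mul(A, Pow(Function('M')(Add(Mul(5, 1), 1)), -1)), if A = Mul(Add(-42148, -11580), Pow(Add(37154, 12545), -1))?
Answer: Rational(-53728, 2733445) ≈ -0.019656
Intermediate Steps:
Function('M')(b) = 55 (Function('M')(b) = Mul(Rational(-1, 2), Mul(-1, 110)) = Mul(Rational(-1, 2), -110) = 55)
A = Rational(-53728, 49699) (A = Mul(-53728, Pow(49699, -1)) = Mul(-53728, Rational(1, 49699)) = Rational(-53728, 49699) ≈ -1.0811)
Mul(A, Pow(Function('M')(Add(Mul(5, 1), 1)), -1)) = Mul(Rational(-53728, 49699), Pow(55, -1)) = Mul(Rational(-53728, 49699), Rational(1, 55)) = Rational(-53728, 2733445)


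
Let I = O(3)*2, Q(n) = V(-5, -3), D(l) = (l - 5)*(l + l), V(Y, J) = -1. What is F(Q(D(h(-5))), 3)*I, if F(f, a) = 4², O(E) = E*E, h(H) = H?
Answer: 288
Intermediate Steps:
O(E) = E²
D(l) = 2*l*(-5 + l) (D(l) = (-5 + l)*(2*l) = 2*l*(-5 + l))
Q(n) = -1
F(f, a) = 16
I = 18 (I = 3²*2 = 9*2 = 18)
F(Q(D(h(-5))), 3)*I = 16*18 = 288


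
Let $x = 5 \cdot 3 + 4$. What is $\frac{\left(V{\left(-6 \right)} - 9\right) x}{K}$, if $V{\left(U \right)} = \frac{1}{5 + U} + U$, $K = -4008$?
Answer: $\frac{38}{501} \approx 0.075848$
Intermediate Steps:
$x = 19$ ($x = 15 + 4 = 19$)
$V{\left(U \right)} = U + \frac{1}{5 + U}$
$\frac{\left(V{\left(-6 \right)} - 9\right) x}{K} = \frac{\left(\frac{1 + \left(-6\right)^{2} + 5 \left(-6\right)}{5 - 6} - 9\right) 19}{-4008} = \left(\frac{1 + 36 - 30}{-1} - 9\right) 19 \left(- \frac{1}{4008}\right) = \left(\left(-1\right) 7 - 9\right) 19 \left(- \frac{1}{4008}\right) = \left(-7 - 9\right) 19 \left(- \frac{1}{4008}\right) = \left(-16\right) 19 \left(- \frac{1}{4008}\right) = \left(-304\right) \left(- \frac{1}{4008}\right) = \frac{38}{501}$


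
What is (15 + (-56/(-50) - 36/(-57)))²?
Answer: 63313849/225625 ≈ 280.62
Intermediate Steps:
(15 + (-56/(-50) - 36/(-57)))² = (15 + (-56*(-1/50) - 36*(-1/57)))² = (15 + (28/25 + 12/19))² = (15 + 832/475)² = (7957/475)² = 63313849/225625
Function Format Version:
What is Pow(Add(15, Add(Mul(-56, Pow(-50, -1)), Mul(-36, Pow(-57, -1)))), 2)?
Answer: Rational(63313849, 225625) ≈ 280.62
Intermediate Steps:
Pow(Add(15, Add(Mul(-56, Pow(-50, -1)), Mul(-36, Pow(-57, -1)))), 2) = Pow(Add(15, Add(Mul(-56, Rational(-1, 50)), Mul(-36, Rational(-1, 57)))), 2) = Pow(Add(15, Add(Rational(28, 25), Rational(12, 19))), 2) = Pow(Add(15, Rational(832, 475)), 2) = Pow(Rational(7957, 475), 2) = Rational(63313849, 225625)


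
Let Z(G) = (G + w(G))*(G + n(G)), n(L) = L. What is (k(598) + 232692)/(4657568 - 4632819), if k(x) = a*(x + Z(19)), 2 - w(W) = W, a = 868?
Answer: 817724/24749 ≈ 33.041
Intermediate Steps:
w(W) = 2 - W
Z(G) = 4*G (Z(G) = (G + (2 - G))*(G + G) = 2*(2*G) = 4*G)
k(x) = 65968 + 868*x (k(x) = 868*(x + 4*19) = 868*(x + 76) = 868*(76 + x) = 65968 + 868*x)
(k(598) + 232692)/(4657568 - 4632819) = ((65968 + 868*598) + 232692)/(4657568 - 4632819) = ((65968 + 519064) + 232692)/24749 = (585032 + 232692)*(1/24749) = 817724*(1/24749) = 817724/24749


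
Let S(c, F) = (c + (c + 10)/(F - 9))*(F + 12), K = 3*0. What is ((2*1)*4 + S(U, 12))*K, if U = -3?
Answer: 0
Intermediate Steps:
K = 0
S(c, F) = (12 + F)*(c + (10 + c)/(-9 + F)) (S(c, F) = (c + (10 + c)/(-9 + F))*(12 + F) = (12 + F)*(c + (10 + c)/(-9 + F)))
((2*1)*4 + S(U, 12))*K = ((2*1)*4 + (120 - 96*(-3) + 10*12 - 3*12**2 + 4*12*(-3))/(-9 + 12))*0 = (2*4 + (120 + 288 + 120 - 3*144 - 144)/3)*0 = (8 + (120 + 288 + 120 - 432 - 144)/3)*0 = (8 + (1/3)*(-48))*0 = (8 - 16)*0 = -8*0 = 0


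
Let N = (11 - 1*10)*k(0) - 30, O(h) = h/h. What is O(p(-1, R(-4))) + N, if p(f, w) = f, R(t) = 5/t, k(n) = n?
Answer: -29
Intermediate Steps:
O(h) = 1
N = -30 (N = (11 - 1*10)*0 - 30 = (11 - 10)*0 - 30 = 1*0 - 30 = 0 - 30 = -30)
O(p(-1, R(-4))) + N = 1 - 30 = -29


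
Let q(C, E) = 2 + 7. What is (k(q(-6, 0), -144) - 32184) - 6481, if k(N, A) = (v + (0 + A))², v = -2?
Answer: -17349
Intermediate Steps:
q(C, E) = 9
k(N, A) = (-2 + A)² (k(N, A) = (-2 + (0 + A))² = (-2 + A)²)
(k(q(-6, 0), -144) - 32184) - 6481 = ((-2 - 144)² - 32184) - 6481 = ((-146)² - 32184) - 6481 = (21316 - 32184) - 6481 = -10868 - 6481 = -17349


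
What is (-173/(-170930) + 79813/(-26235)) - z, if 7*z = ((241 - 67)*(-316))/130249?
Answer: -2437538020081201/817714680004530 ≈ -2.9809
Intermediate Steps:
z = -54984/911743 (z = (((241 - 67)*(-316))/130249)/7 = ((174*(-316))*(1/130249))/7 = (-54984*1/130249)/7 = (1/7)*(-54984/130249) = -54984/911743 ≈ -0.060306)
(-173/(-170930) + 79813/(-26235)) - z = (-173/(-170930) + 79813/(-26235)) - 1*(-54984/911743) = (-173*(-1/170930) + 79813*(-1/26235)) + 54984/911743 = (173/170930 - 79813/26235) + 54984/911743 = -2727579487/896869710 + 54984/911743 = -2437538020081201/817714680004530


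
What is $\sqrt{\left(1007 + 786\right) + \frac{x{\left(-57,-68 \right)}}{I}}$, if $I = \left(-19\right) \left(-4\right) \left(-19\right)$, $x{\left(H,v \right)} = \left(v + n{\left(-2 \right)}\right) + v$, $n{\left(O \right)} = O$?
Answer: $\frac{\sqrt{2589230}}{38} \approx 42.345$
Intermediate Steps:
$x{\left(H,v \right)} = -2 + 2 v$ ($x{\left(H,v \right)} = \left(v - 2\right) + v = \left(-2 + v\right) + v = -2 + 2 v$)
$I = -1444$ ($I = 76 \left(-19\right) = -1444$)
$\sqrt{\left(1007 + 786\right) + \frac{x{\left(-57,-68 \right)}}{I}} = \sqrt{\left(1007 + 786\right) + \frac{-2 + 2 \left(-68\right)}{-1444}} = \sqrt{1793 + \left(-2 - 136\right) \left(- \frac{1}{1444}\right)} = \sqrt{1793 - - \frac{69}{722}} = \sqrt{1793 + \frac{69}{722}} = \sqrt{\frac{1294615}{722}} = \frac{\sqrt{2589230}}{38}$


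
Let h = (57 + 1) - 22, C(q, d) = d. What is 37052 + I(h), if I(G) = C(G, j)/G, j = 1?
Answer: 1333873/36 ≈ 37052.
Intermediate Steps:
h = 36 (h = 58 - 22 = 36)
I(G) = 1/G
37052 + I(h) = 37052 + 1/36 = 1333873/36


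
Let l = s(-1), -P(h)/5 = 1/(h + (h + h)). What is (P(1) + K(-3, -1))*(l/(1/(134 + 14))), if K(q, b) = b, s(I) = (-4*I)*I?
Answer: 4736/3 ≈ 1578.7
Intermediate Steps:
s(I) = -4*I**2
P(h) = -5/(3*h) (P(h) = -5/(h + (h + h)) = -5/(h + 2*h) = -5*1/(3*h) = -5/(3*h))
l = -4 (l = -4*(-1)**2 = -4*1 = -4)
(P(1) + K(-3, -1))*(l/(1/(134 + 14))) = (-5/3/1 - 1)*(-4/(1/(134 + 14))) = (-5/3*1 - 1)*(-4/(1/148)) = (-5/3 - 1)*(-4/1/148) = -(-32)*148/3 = -8/3*(-592) = 4736/3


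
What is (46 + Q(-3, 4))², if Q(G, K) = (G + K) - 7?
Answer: 1600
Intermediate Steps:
Q(G, K) = -7 + G + K
(46 + Q(-3, 4))² = (46 + (-7 - 3 + 4))² = (46 - 6)² = 40² = 1600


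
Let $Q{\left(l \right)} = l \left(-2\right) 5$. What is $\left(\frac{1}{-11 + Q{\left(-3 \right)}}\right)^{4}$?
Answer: $\frac{1}{130321} \approx 7.6734 \cdot 10^{-6}$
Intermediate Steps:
$Q{\left(l \right)} = - 10 l$ ($Q{\left(l \right)} = - 2 l 5 = - 10 l$)
$\left(\frac{1}{-11 + Q{\left(-3 \right)}}\right)^{4} = \left(\frac{1}{-11 - -30}\right)^{4} = \left(\frac{1}{-11 + 30}\right)^{4} = \left(\frac{1}{19}\right)^{4} = \frac{1}{130321}$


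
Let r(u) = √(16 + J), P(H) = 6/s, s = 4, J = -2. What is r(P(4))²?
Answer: 14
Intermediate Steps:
P(H) = 3/2 (P(H) = 6/4 = 6*(¼) = 3/2)
r(u) = √14 (r(u) = √(16 - 2) = √14)
r(P(4))² = (√14)² = 14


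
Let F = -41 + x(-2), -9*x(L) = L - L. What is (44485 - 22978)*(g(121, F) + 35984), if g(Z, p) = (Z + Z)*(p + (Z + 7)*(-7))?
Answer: -4102890390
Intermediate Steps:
x(L) = 0 (x(L) = -(L - L)/9 = -⅑*0 = 0)
F = -41 (F = -41 + 0 = -41)
g(Z, p) = 2*Z*(-49 + p - 7*Z) (g(Z, p) = (2*Z)*(p + (7 + Z)*(-7)) = (2*Z)*(p + (-49 - 7*Z)) = (2*Z)*(-49 + p - 7*Z) = 2*Z*(-49 + p - 7*Z))
(44485 - 22978)*(g(121, F) + 35984) = (44485 - 22978)*(2*121*(-49 - 41 - 7*121) + 35984) = 21507*(2*121*(-49 - 41 - 847) + 35984) = 21507*(2*121*(-937) + 35984) = 21507*(-226754 + 35984) = 21507*(-190770) = -4102890390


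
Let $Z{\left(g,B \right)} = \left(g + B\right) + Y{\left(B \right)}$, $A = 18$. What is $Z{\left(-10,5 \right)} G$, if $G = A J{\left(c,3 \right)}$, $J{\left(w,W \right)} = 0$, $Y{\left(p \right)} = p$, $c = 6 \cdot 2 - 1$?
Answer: $0$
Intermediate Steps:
$c = 11$ ($c = 12 - 1 = 11$)
$Z{\left(g,B \right)} = g + 2 B$ ($Z{\left(g,B \right)} = \left(g + B\right) + B = \left(B + g\right) + B = g + 2 B$)
$G = 0$ ($G = 18 \cdot 0 = 0$)
$Z{\left(-10,5 \right)} G = \left(-10 + 2 \cdot 5\right) 0 = \left(-10 + 10\right) 0 = 0 \cdot 0 = 0$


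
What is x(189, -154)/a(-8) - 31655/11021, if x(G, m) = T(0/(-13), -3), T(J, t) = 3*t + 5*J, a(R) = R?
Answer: -154051/88168 ≈ -1.7472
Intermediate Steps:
x(G, m) = -9 (x(G, m) = 3*(-3) + 5*(0/(-13)) = -9 + 5*(0*(-1/13)) = -9 + 5*0 = -9 + 0 = -9)
x(189, -154)/a(-8) - 31655/11021 = -9/(-8) - 31655/11021 = -9*(-1/8) - 31655*1/11021 = 9/8 - 31655/11021 = -154051/88168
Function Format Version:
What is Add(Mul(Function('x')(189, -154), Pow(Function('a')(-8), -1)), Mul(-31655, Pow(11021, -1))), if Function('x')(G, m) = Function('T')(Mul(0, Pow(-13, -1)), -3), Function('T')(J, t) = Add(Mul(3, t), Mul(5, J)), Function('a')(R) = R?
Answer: Rational(-154051, 88168) ≈ -1.7472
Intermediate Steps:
Function('x')(G, m) = -9 (Function('x')(G, m) = Add(Mul(3, -3), Mul(5, Mul(0, Pow(-13, -1)))) = Add(-9, Mul(5, Mul(0, Rational(-1, 13)))) = Add(-9, Mul(5, 0)) = Add(-9, 0) = -9)
Add(Mul(Function('x')(189, -154), Pow(Function('a')(-8), -1)), Mul(-31655, Pow(11021, -1))) = Add(Mul(-9, Pow(-8, -1)), Mul(-31655, Pow(11021, -1))) = Add(Mul(-9, Rational(-1, 8)), Mul(-31655, Rational(1, 11021))) = Add(Rational(9, 8), Rational(-31655, 11021)) = Rational(-154051, 88168)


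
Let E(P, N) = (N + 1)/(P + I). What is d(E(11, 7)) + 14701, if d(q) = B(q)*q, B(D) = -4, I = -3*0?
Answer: 161679/11 ≈ 14698.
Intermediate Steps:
I = 0
E(P, N) = (1 + N)/P (E(P, N) = (N + 1)/(P + 0) = (1 + N)/P)
d(q) = -4*q
d(E(11, 7)) + 14701 = -4*(1 + 7)/11 + 14701 = -4*8/11 + 14701 = -32/11 + 14701 = 161679/11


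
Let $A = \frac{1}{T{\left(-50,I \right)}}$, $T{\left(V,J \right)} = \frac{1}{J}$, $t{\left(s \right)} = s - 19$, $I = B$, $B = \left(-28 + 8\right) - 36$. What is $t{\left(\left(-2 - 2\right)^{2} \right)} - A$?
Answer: $53$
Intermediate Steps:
$B = -56$ ($B = -20 - 36 = -56$)
$I = -56$
$t{\left(s \right)} = -19 + s$
$A = -56$ ($A = \frac{1}{\frac{1}{-56}} = \frac{1}{- \frac{1}{56}} = -56$)
$t{\left(\left(-2 - 2\right)^{2} \right)} - A = \left(-19 + \left(-2 - 2\right)^{2}\right) - -56 = \left(-19 + \left(-4\right)^{2}\right) + 56 = \left(-19 + 16\right) + 56 = -3 + 56 = 53$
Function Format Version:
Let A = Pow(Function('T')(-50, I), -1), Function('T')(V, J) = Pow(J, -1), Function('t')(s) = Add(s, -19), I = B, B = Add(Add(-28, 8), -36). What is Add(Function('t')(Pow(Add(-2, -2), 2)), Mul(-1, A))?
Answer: 53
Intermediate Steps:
B = -56 (B = Add(-20, -36) = -56)
I = -56
Function('t')(s) = Add(-19, s)
A = -56 (A = Pow(Pow(-56, -1), -1) = Pow(Rational(-1, 56), -1) = -56)
Add(Function('t')(Pow(Add(-2, -2), 2)), Mul(-1, A)) = Add(Add(-19, Pow(Add(-2, -2), 2)), Mul(-1, -56)) = Add(Add(-19, Pow(-4, 2)), 56) = Add(Add(-19, 16), 56) = Add(-3, 56) = 53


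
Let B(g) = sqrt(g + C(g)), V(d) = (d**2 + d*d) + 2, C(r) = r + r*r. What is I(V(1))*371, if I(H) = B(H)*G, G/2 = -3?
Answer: -4452*sqrt(6) ≈ -10905.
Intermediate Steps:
C(r) = r + r**2
G = -6 (G = 2*(-3) = -6)
V(d) = 2 + 2*d**2 (V(d) = (d**2 + d**2) + 2 = 2*d**2 + 2 = 2 + 2*d**2)
B(g) = sqrt(g + g*(1 + g))
I(H) = -6*sqrt(H*(2 + H)) (I(H) = sqrt(H*(2 + H))*(-6) = -6*sqrt(H*(2 + H)))
I(V(1))*371 = -6*sqrt(2 + 2*1**2)*sqrt(2 + (2 + 2*1**2))*371 = -6*sqrt(2 + 2*1)*sqrt(2 + (2 + 2*1))*371 = -6*sqrt(2 + 2)*sqrt(2 + (2 + 2))*371 = -6*2*sqrt(2 + 4)*371 = -6*2*sqrt(6)*371 = -12*sqrt(6)*371 = -4452*sqrt(6)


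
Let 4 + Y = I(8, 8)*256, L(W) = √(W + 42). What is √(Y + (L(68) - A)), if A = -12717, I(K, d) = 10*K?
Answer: √(33193 + √110) ≈ 182.22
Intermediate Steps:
L(W) = √(42 + W)
Y = 20476 (Y = -4 + (10*8)*256 = -4 + 80*256 = -4 + 20480 = 20476)
√(Y + (L(68) - A)) = √(20476 + (√(42 + 68) - 1*(-12717))) = √(20476 + (√110 + 12717)) = √(20476 + (12717 + √110)) = √(33193 + √110)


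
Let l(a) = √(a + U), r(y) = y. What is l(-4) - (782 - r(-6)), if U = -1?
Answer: -788 + I*√5 ≈ -788.0 + 2.2361*I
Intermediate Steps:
l(a) = √(-1 + a) (l(a) = √(a - 1) = √(-1 + a))
l(-4) - (782 - r(-6)) = √(-1 - 4) - (782 - 1*(-6)) = √(-5) - (782 + 6) = I*√5 - 1*788 = I*√5 - 788 = -788 + I*√5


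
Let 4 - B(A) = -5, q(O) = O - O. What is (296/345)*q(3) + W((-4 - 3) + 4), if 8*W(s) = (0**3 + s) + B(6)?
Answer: 3/4 ≈ 0.75000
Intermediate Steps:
q(O) = 0
B(A) = 9 (B(A) = 4 - 1*(-5) = 4 + 5 = 9)
W(s) = 9/8 + s/8 (W(s) = ((0**3 + s) + 9)/8 = ((0 + s) + 9)/8 = (s + 9)/8 = (9 + s)/8 = 9/8 + s/8)
(296/345)*q(3) + W((-4 - 3) + 4) = (296/345)*0 + (9/8 + ((-4 - 3) + 4)/8) = (296*(1/345))*0 + (9/8 + (-7 + 4)/8) = (296/345)*0 + (9/8 + (1/8)*(-3)) = 0 + (9/8 - 3/8) = 0 + 3/4 = 3/4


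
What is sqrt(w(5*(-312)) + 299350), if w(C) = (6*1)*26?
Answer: sqrt(299506) ≈ 547.27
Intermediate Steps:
w(C) = 156 (w(C) = 6*26 = 156)
sqrt(w(5*(-312)) + 299350) = sqrt(156 + 299350) = sqrt(299506)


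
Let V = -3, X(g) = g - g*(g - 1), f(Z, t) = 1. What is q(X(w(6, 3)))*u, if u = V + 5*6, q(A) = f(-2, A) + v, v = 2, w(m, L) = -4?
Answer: 81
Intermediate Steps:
X(g) = g - g*(-1 + g)
q(A) = 3 (q(A) = 1 + 2 = 3)
u = 27 (u = -3 + 5*6 = -3 + 30 = 27)
q(X(w(6, 3)))*u = 3*27 = 81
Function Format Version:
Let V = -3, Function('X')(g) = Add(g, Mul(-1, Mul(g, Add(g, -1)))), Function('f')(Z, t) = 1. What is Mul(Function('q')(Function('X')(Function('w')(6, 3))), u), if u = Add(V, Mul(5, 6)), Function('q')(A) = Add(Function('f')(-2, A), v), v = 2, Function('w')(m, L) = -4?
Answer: 81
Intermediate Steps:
Function('X')(g) = Add(g, Mul(-1, g, Add(-1, g))) (Function('X')(g) = Add(g, Mul(-1, Mul(g, Add(-1, g)))) = Add(g, Mul(-1, g, Add(-1, g))))
Function('q')(A) = 3 (Function('q')(A) = Add(1, 2) = 3)
u = 27 (u = Add(-3, Mul(5, 6)) = Add(-3, 30) = 27)
Mul(Function('q')(Function('X')(Function('w')(6, 3))), u) = Mul(3, 27) = 81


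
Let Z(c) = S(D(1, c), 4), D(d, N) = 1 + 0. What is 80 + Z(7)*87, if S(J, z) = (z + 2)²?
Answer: 3212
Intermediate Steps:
D(d, N) = 1
S(J, z) = (2 + z)²
Z(c) = 36 (Z(c) = (2 + 4)² = 6² = 36)
80 + Z(7)*87 = 80 + 36*87 = 80 + 3132 = 3212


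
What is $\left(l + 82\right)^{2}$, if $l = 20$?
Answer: $10404$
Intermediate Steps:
$\left(l + 82\right)^{2} = \left(20 + 82\right)^{2} = 102^{2} = 10404$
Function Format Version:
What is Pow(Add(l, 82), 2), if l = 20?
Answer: 10404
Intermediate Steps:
Pow(Add(l, 82), 2) = Pow(Add(20, 82), 2) = Pow(102, 2) = 10404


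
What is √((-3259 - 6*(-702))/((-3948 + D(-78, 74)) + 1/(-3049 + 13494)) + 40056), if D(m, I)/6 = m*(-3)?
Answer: √28282291015970052781/26572079 ≈ 200.14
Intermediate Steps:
D(m, I) = -18*m (D(m, I) = 6*(m*(-3)) = 6*(-3*m) = -18*m)
√((-3259 - 6*(-702))/((-3948 + D(-78, 74)) + 1/(-3049 + 13494)) + 40056) = √((-3259 - 6*(-702))/((-3948 - 18*(-78)) + 1/(-3049 + 13494)) + 40056) = √((-3259 + 4212)/((-3948 + 1404) + 1/10445) + 40056) = √(953/(-2544 + 1/10445) + 40056) = √(953/(-26572079/10445) + 40056) = √(953*(-10445/26572079) + 40056) = √(-9954085/26572079 + 40056) = √(1064361242339/26572079) = √28282291015970052781/26572079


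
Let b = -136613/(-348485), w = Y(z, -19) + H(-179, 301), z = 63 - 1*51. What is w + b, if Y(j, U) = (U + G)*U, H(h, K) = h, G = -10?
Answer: 129773033/348485 ≈ 372.39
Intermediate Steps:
z = 12 (z = 63 - 51 = 12)
Y(j, U) = U*(-10 + U) (Y(j, U) = (U - 10)*U = (-10 + U)*U = U*(-10 + U))
w = 372 (w = -19*(-10 - 19) - 179 = -19*(-29) - 179 = 551 - 179 = 372)
b = 136613/348485 (b = -136613*(-1/348485) = 136613/348485 ≈ 0.39202)
w + b = 372 + 136613/348485 = 129773033/348485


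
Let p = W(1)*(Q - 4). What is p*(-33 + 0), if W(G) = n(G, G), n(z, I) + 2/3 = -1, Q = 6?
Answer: 110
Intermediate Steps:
n(z, I) = -5/3 (n(z, I) = -⅔ - 1 = -5/3)
W(G) = -5/3
p = -10/3 (p = -5*(6 - 4)/3 = -5/3*2 = -10/3 ≈ -3.3333)
p*(-33 + 0) = -10*(-33 + 0)/3 = -10/3*(-33) = 110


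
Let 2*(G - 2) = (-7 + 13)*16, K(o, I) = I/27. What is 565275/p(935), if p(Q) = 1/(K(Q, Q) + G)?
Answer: 430551125/9 ≈ 4.7839e+7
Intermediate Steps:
K(o, I) = I/27 (K(o, I) = I*(1/27) = I/27)
G = 50 (G = 2 + ((-7 + 13)*16)/2 = 2 + (6*16)/2 = 2 + (½)*96 = 2 + 48 = 50)
p(Q) = 1/(50 + Q/27) (p(Q) = 1/(Q/27 + 50) = 1/(50 + Q/27))
565275/p(935) = 565275/((27/(1350 + 935))) = 565275/((27/2285)) = 565275/((27*(1/2285))) = 565275/(27/2285) = 565275*(2285/27) = 430551125/9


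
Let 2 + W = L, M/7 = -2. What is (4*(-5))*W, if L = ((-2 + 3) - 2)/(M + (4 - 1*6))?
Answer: 155/4 ≈ 38.750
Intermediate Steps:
M = -14 (M = 7*(-2) = -14)
L = 1/16 (L = ((-2 + 3) - 2)/(-14 + (4 - 1*6)) = (1 - 2)/(-14 + (4 - 6)) = -1/(-14 - 2) = -1/(-16) = -1*(-1/16) = 1/16 ≈ 0.062500)
W = -31/16 (W = -2 + 1/16 = -31/16 ≈ -1.9375)
(4*(-5))*W = (4*(-5))*(-31/16) = -20*(-31/16) = 155/4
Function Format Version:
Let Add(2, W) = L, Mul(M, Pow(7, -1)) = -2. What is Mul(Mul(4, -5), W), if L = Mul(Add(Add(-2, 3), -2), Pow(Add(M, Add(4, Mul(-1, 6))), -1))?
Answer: Rational(155, 4) ≈ 38.750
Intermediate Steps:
M = -14 (M = Mul(7, -2) = -14)
L = Rational(1, 16) (L = Mul(Add(Add(-2, 3), -2), Pow(Add(-14, Add(4, Mul(-1, 6))), -1)) = Mul(Add(1, -2), Pow(Add(-14, Add(4, -6)), -1)) = Mul(-1, Pow(Add(-14, -2), -1)) = Mul(-1, Pow(-16, -1)) = Mul(-1, Rational(-1, 16)) = Rational(1, 16) ≈ 0.062500)
W = Rational(-31, 16) (W = Add(-2, Rational(1, 16)) = Rational(-31, 16) ≈ -1.9375)
Mul(Mul(4, -5), W) = Mul(Mul(4, -5), Rational(-31, 16)) = Mul(-20, Rational(-31, 16)) = Rational(155, 4)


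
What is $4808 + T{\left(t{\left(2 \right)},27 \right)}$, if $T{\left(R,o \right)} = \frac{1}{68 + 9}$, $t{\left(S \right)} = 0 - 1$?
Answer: $\frac{370217}{77} \approx 4808.0$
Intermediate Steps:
$t{\left(S \right)} = -1$
$T{\left(R,o \right)} = \frac{1}{77}$
$4808 + T{\left(t{\left(2 \right)},27 \right)} = 4808 + \frac{1}{77} = \frac{370217}{77}$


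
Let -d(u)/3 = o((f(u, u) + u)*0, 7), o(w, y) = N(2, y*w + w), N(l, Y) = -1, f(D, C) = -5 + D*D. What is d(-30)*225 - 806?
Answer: -131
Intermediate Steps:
f(D, C) = -5 + D²
o(w, y) = -1
d(u) = 3 (d(u) = -3*(-1) = 3)
d(-30)*225 - 806 = 3*225 - 806 = 675 - 806 = -131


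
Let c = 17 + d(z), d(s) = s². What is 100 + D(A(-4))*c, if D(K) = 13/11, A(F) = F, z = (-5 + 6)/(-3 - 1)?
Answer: 21149/176 ≈ 120.16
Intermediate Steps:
z = -¼ (z = 1/(-4) = 1*(-¼) = -¼ ≈ -0.25000)
D(K) = 13/11 (D(K) = 13*(1/11) = 13/11)
c = 273/16 (c = 17 + (-¼)² = 17 + 1/16 = 273/16 ≈ 17.063)
100 + D(A(-4))*c = 100 + (13/11)*(273/16) = 100 + 3549/176 = 21149/176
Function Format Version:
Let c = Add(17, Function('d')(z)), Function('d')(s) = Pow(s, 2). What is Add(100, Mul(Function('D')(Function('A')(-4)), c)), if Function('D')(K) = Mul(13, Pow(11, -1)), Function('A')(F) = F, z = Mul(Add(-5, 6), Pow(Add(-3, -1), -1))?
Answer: Rational(21149, 176) ≈ 120.16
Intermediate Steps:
z = Rational(-1, 4) (z = Mul(1, Pow(-4, -1)) = Mul(1, Rational(-1, 4)) = Rational(-1, 4) ≈ -0.25000)
Function('D')(K) = Rational(13, 11) (Function('D')(K) = Mul(13, Rational(1, 11)) = Rational(13, 11))
c = Rational(273, 16) (c = Add(17, Pow(Rational(-1, 4), 2)) = Add(17, Rational(1, 16)) = Rational(273, 16) ≈ 17.063)
Add(100, Mul(Function('D')(Function('A')(-4)), c)) = Add(100, Mul(Rational(13, 11), Rational(273, 16))) = Add(100, Rational(3549, 176)) = Rational(21149, 176)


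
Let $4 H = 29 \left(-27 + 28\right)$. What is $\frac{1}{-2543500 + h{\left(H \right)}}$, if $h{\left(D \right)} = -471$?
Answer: $- \frac{1}{2543971} \approx -3.9309 \cdot 10^{-7}$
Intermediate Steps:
$H = \frac{29}{4}$ ($H = \frac{29 \left(-27 + 28\right)}{4} = \frac{29 \cdot 1}{4} = \frac{1}{4} \cdot 29 = \frac{29}{4} \approx 7.25$)
$\frac{1}{-2543500 + h{\left(H \right)}} = \frac{1}{-2543500 - 471} = \frac{1}{-2543971} = - \frac{1}{2543971}$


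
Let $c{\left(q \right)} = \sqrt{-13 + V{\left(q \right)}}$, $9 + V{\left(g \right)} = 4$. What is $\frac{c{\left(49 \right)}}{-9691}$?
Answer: $- \frac{3 i \sqrt{2}}{9691} \approx - 0.00043779 i$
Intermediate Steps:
$V{\left(g \right)} = -5$ ($V{\left(g \right)} = -9 + 4 = -5$)
$c{\left(q \right)} = 3 i \sqrt{2}$ ($c{\left(q \right)} = \sqrt{-13 - 5} = \sqrt{-18} = 3 i \sqrt{2}$)
$\frac{c{\left(49 \right)}}{-9691} = \frac{3 i \sqrt{2}}{-9691} = 3 i \sqrt{2} \left(- \frac{1}{9691}\right) = - \frac{3 i \sqrt{2}}{9691}$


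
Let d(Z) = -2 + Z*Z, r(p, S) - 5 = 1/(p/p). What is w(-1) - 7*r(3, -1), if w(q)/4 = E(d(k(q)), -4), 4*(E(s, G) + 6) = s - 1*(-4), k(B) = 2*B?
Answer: -60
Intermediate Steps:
r(p, S) = 6 (r(p, S) = 5 + 1/(p/p) = 5 + 1/1 = 5 + 1 = 6)
d(Z) = -2 + Z²
E(s, G) = -5 + s/4 (E(s, G) = -6 + (s - 1*(-4))/4 = -6 + (s + 4)/4 = -6 + (4 + s)/4 = -6 + (1 + s/4) = -5 + s/4)
w(q) = -22 + 4*q² (w(q) = 4*(-5 + (-2 + (2*q)²)/4) = 4*(-5 + (-2 + 4*q²)/4) = 4*(-5 + (-½ + q²)) = 4*(-11/2 + q²) = -22 + 4*q²)
w(-1) - 7*r(3, -1) = (-22 + 4*(-1)²) - 7*6 = (-22 + 4*1) - 42 = (-22 + 4) - 42 = -18 - 42 = -60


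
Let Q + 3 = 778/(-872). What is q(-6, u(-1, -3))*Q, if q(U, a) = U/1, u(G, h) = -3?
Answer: 5091/218 ≈ 23.353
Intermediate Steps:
q(U, a) = U (q(U, a) = U*1 = U)
Q = -1697/436 (Q = -3 + 778/(-872) = -3 + 778*(-1/872) = -3 - 389/436 = -1697/436 ≈ -3.8922)
q(-6, u(-1, -3))*Q = -6*(-1697/436) = 5091/218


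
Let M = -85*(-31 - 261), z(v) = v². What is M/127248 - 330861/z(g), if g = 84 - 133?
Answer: -10510451927/76380612 ≈ -137.61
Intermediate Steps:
g = -49
M = 24820 (M = -85*(-292) = 24820)
M/127248 - 330861/z(g) = 24820/127248 - 330861/((-49)²) = 24820*(1/127248) - 330861/2401 = 6205/31812 - 330861*1/2401 = 6205/31812 - 330861/2401 = -10510451927/76380612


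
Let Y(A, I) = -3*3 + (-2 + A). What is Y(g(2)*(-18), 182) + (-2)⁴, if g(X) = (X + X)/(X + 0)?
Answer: -31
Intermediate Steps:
g(X) = 2 (g(X) = (2*X)/X = 2)
Y(A, I) = -11 + A (Y(A, I) = -9 + (-2 + A) = -11 + A)
Y(g(2)*(-18), 182) + (-2)⁴ = (-11 + 2*(-18)) + (-2)⁴ = (-11 - 36) + 16 = -47 + 16 = -31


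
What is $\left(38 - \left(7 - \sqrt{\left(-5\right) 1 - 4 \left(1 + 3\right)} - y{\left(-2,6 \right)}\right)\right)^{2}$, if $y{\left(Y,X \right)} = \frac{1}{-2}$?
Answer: $\frac{3637}{4} + 61 i \sqrt{21} \approx 909.25 + 279.54 i$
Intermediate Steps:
$y{\left(Y,X \right)} = - \frac{1}{2}$
$\left(38 - \left(7 - \sqrt{\left(-5\right) 1 - 4 \left(1 + 3\right)} - y{\left(-2,6 \right)}\right)\right)^{2} = \left(38 - \left(\frac{15}{2} - \sqrt{\left(-5\right) 1 - 4 \left(1 + 3\right)}\right)\right)^{2} = \left(38 - \left(\frac{15}{2} - \sqrt{-5 - 16}\right)\right)^{2} = \left(38 - \left(\frac{15}{2} - i \sqrt{21}\right)\right)^{2} = \left(\frac{61}{2} + i \sqrt{21}\right)^{2}$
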